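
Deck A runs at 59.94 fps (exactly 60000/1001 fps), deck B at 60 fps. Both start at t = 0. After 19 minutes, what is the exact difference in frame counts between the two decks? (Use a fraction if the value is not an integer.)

68400/1001 frames

19 min = 1140 s.
A emits 60000/1001 × 1140 = 68400000/1001 frames; B emits 60 × 1140 = 68400.
Difference = 68400/1001 frames (≈ 68.3317); B is ahead of A.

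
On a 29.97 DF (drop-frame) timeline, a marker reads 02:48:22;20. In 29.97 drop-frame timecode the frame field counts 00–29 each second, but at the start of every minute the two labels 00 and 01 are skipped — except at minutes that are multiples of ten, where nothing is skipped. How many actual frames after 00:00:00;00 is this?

302776

Complete 10-minute blocks: 16, each 17982 frames → 287712.
Remaining 8 whole minutes in the current block: 1800 + 7 × 1798 = 14386 frames.
Within the current minute: 22 × 30 + 20 − 2 = 678 (labels ;00/;01 skipped at this minute). Total = 287712 + 14386 + 678 = 302776.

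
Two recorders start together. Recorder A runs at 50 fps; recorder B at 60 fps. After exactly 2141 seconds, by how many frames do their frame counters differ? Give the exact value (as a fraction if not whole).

A emits 50 × 2141 = 107050 frames; B emits 60 × 2141 = 128460.
Difference = 21410 frames; B is ahead of A.

21410 frames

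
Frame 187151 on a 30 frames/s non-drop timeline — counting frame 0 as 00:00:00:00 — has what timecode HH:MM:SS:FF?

187151 ÷ 30 = 6238 full seconds, remainder 11 frames.
6238 s = 1 h 43 min 58 s.
Timecode: 01:43:58:11.

01:43:58:11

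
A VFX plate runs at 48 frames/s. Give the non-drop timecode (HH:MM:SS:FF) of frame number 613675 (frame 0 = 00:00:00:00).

613675 ÷ 48 = 12784 full seconds, remainder 43 frames.
12784 s = 3 h 33 min 4 s.
Timecode: 03:33:04:43.

03:33:04:43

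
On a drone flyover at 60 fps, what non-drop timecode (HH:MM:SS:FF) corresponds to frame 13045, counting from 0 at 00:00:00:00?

00:03:37:25

13045 ÷ 60 = 217 full seconds, remainder 25 frames.
217 s = 0 h 3 min 37 s.
Timecode: 00:03:37:25.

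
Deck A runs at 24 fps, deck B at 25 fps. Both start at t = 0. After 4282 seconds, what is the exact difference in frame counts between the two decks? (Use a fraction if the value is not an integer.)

A emits 24 × 4282 = 102768 frames; B emits 25 × 4282 = 107050.
Difference = 4282 frames; B is ahead of A.

4282 frames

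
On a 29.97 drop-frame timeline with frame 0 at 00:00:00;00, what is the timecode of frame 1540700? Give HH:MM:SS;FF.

14:16:48;02

Each 10-minute DF block holds 10 × 60 × 30 − 9 × 2 = 17982 frames. 1540700 ÷ 17982 → 85 full blocks, remainder 12230.
Within the partial block the first minute is 1800 frames and each further minute 1798, so 6 further minute boundaries passed. Total skipped labels = 18 × 85 + 2 × 6 = 1542.
Non-drop label index = 1540700 + 1542 = 1542242; at 30 labels/s that is 14:16:48:02, i.e. DF 14:16:48;02.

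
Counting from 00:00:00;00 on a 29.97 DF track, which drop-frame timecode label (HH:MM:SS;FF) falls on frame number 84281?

00:46:52;05

Each 10-minute DF block holds 10 × 60 × 30 − 9 × 2 = 17982 frames. 84281 ÷ 17982 → 4 full blocks, remainder 12353.
Within the partial block the first minute is 1800 frames and each further minute 1798, so 6 further minute boundaries passed. Total skipped labels = 18 × 4 + 2 × 6 = 84.
Non-drop label index = 84281 + 84 = 84365; at 30 labels/s that is 00:46:52:05, i.e. DF 00:46:52;05.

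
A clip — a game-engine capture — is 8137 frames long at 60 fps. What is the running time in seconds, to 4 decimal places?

135.6167 seconds

Running time = 8137 × 1/60 = 8137/60 s ≈ 135.6167 s.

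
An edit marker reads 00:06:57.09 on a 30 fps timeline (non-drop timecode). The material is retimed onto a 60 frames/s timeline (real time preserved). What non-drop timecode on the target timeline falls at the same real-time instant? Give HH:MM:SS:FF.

00:06:57:18

Source frame index: (0×3600 + 6×60 + 57) × 30 + 9 = 12519.
Real time: 12519 / (30) = 4173/10 s.
Target frame: (4173/10) × (60) = 25038.
At 60 labels/s: frame 25038 → 00:06:57:18.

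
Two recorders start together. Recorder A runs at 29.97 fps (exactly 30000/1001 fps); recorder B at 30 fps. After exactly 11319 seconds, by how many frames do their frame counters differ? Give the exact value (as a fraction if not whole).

4410/13 frames

A emits 30000/1001 × 11319 = 4410000/13 frames; B emits 30 × 11319 = 339570.
Difference = 4410/13 frames (≈ 339.2308); B is ahead of A.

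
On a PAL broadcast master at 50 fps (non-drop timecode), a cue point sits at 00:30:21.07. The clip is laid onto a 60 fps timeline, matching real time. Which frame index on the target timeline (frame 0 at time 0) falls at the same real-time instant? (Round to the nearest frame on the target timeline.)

frame 109268

Source frame index: (0×3600 + 30×60 + 21) × 50 + 7 = 91057.
Real time: 91057 / (50) = 91057/50 s.
Target frame: (91057/50) × (60) = 546342/5 ≈ 109268.400 → 109268.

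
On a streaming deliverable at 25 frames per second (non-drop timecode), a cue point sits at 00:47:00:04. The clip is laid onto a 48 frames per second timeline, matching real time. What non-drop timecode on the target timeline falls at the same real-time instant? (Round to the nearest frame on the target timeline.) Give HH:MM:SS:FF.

Source frame index: (0×3600 + 47×60 + 0) × 25 + 4 = 70504.
Real time: 70504 / (25) = 70504/25 s.
Target frame: (70504/25) × (48) = 3384192/25 ≈ 135367.680 → 135368.
At 48 labels/s: frame 135368 → 00:47:00:08.

00:47:00:08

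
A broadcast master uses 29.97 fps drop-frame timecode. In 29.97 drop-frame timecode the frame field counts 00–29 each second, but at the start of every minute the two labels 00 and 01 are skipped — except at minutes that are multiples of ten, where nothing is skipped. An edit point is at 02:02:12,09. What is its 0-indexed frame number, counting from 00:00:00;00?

As if non-drop at 30 labels/s: (2 × 3600 + 2 × 60 + 12) × 30 + 9 = 219969.
Minute boundaries passed: 122; those not divisible by 10: 122 − 12 = 110; dropped labels = 2 × 110 = 220.
Actual frame index = 219969 − 220 = 219749.

219749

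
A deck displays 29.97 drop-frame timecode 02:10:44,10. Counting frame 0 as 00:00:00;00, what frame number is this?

As if non-drop at 30 labels/s: (2 × 3600 + 10 × 60 + 44) × 30 + 10 = 235330.
Minute boundaries passed: 130; those not divisible by 10: 130 − 13 = 117; dropped labels = 2 × 117 = 234.
Actual frame index = 235330 − 234 = 235096.

235096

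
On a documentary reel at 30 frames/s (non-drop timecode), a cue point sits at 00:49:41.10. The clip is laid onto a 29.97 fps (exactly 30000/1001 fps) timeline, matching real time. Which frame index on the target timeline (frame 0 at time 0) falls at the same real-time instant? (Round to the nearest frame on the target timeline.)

frame 89351

Source frame index: (0×3600 + 49×60 + 41) × 30 + 10 = 89440.
Real time: 89440 / (30) = 8944/3 s.
Target frame: (8944/3) × (30000/1001) = 6880000/77 ≈ 89350.649 → 89351.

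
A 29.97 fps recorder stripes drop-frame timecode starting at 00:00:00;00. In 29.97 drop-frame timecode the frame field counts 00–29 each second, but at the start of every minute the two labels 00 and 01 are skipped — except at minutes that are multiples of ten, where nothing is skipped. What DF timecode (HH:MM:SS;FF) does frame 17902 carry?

Ten DF minutes hold 17982 frames, so frame 17902 lies in block 0 (frames 0–17981) with 17902 frames into that block.
The block's first minute is 1800 frames and the rest 1798 each; 17902 frames reaches minute 9, so 0 × 18 + 9 × 2 = 18 labels have been skipped so far.
Adding those back, label number 17902 + 18 = 17920 at 30 labels/s is 597 s + 10 f = 0 h 9 min 57 s frame 10, i.e. 00:09:57;10.

00:09:57;10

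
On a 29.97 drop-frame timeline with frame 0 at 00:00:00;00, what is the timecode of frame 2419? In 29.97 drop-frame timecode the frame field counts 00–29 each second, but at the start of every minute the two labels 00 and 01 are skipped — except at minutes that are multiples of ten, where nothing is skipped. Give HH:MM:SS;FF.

Ten DF minutes hold 17982 frames, so frame 2419 lies in block 0 (frames 0–17981) with 2419 frames into that block.
The block's first minute is 1800 frames and the rest 1798 each; 2419 frames reaches minute 1, so 0 × 18 + 1 × 2 = 2 labels have been skipped so far.
Adding those back, label number 2419 + 2 = 2421 at 30 labels/s is 80 s + 21 f = 0 h 1 min 20 s frame 21, i.e. 00:01:20;21.

00:01:20;21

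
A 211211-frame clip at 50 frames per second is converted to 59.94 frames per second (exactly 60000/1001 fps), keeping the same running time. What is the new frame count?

Target frames = source frames × (target rate / source rate) = 211211 × (60000/1001)/(50) = 211211 × 1200/1001 = 253200.

253200 frames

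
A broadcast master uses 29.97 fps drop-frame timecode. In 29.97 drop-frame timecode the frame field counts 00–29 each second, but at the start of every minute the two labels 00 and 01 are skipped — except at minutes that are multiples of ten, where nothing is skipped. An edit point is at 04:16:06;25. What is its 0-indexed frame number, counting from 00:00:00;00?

460543

As if non-drop at 30 labels/s: (4 × 3600 + 16 × 60 + 6) × 30 + 25 = 461005.
Minute boundaries passed: 256; those not divisible by 10: 256 − 25 = 231; dropped labels = 2 × 231 = 462.
Actual frame index = 461005 − 462 = 460543.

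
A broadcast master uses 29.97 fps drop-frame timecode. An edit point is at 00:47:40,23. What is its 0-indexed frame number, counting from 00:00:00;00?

As if non-drop at 30 labels/s: (0 × 3600 + 47 × 60 + 40) × 30 + 23 = 85823.
Minute boundaries passed: 47; those not divisible by 10: 47 − 4 = 43; dropped labels = 2 × 43 = 86.
Actual frame index = 85823 − 86 = 85737.

85737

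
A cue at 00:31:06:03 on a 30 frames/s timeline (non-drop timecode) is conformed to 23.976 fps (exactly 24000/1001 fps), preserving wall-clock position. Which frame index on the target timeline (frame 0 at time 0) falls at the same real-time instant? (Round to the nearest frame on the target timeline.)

frame 44742

Source frame index: (0×3600 + 31×60 + 6) × 30 + 3 = 55983.
Real time: 55983 / (30) = 18661/10 s.
Target frame: (18661/10) × (24000/1001) = 44786400/1001 ≈ 44741.658 → 44742.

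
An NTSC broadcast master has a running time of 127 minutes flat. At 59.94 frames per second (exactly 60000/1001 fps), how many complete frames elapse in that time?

127 min = 7620 s.
Frames = 7620 × 60000/1001 = 457200000/1001 ≈ 456743.2567.
Complete frames: 456743.

456743 frames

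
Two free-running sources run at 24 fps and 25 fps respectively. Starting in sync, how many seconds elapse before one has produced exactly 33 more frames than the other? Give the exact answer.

33 seconds

The gap grows by |25 − 24| = 1 frame per second.
Time for a 33-frame gap: 33 ÷ (1) = 33 s.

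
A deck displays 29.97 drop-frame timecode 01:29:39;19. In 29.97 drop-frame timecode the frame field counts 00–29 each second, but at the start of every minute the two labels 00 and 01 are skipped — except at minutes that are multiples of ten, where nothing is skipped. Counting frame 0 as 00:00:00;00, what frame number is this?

161227

Complete 10-minute blocks: 8, each 17982 frames → 143856.
Remaining 9 whole minutes in the current block: 1800 + 8 × 1798 = 16184 frames.
Within the current minute: 39 × 30 + 19 − 2 = 1187 (labels ;00/;01 skipped at this minute). Total = 143856 + 16184 + 1187 = 161227.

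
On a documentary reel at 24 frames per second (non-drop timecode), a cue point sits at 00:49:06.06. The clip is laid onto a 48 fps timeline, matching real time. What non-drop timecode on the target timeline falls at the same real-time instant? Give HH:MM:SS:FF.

00:49:06:12

Source frame index: (0×3600 + 49×60 + 6) × 24 + 6 = 70710.
Real time: 70710 / (24) = 11785/4 s.
Target frame: (11785/4) × (48) = 141420.
At 48 labels/s: frame 141420 → 00:49:06:12.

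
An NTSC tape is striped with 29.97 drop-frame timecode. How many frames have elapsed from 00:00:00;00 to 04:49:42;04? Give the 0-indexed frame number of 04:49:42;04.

520942

Complete 10-minute blocks: 28, each 17982 frames → 503496.
Remaining 9 whole minutes in the current block: 1800 + 8 × 1798 = 16184 frames.
Within the current minute: 42 × 30 + 4 − 2 = 1262 (labels ;00/;01 skipped at this minute). Total = 503496 + 16184 + 1262 = 520942.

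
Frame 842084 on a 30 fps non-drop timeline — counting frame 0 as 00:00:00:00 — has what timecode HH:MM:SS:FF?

842084 ÷ 30 = 28069 full seconds, remainder 14 frames.
28069 s = 7 h 47 min 49 s.
Timecode: 07:47:49:14.

07:47:49:14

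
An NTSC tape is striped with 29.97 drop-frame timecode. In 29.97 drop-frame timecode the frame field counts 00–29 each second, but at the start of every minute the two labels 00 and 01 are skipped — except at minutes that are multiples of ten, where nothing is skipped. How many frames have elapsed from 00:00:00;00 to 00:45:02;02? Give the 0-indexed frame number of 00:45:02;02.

80980

As if non-drop at 30 labels/s: (0 × 3600 + 45 × 60 + 2) × 30 + 2 = 81062.
Minute boundaries passed: 45; those not divisible by 10: 45 − 4 = 41; dropped labels = 2 × 41 = 82.
Actual frame index = 81062 − 82 = 80980.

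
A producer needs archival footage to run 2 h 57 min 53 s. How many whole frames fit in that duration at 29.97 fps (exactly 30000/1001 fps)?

2 h 57 min 53 s = 10673 s.
Frames = 10673 × 30000/1001 = 24630000/77 ≈ 319870.1299.
Complete frames: 319870.

319870 frames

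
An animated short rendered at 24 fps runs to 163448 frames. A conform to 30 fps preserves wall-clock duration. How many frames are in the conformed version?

204310 frames

Target frames = source frames × (target rate / source rate) = 163448 × (30)/(24) = 163448 × 5/4 = 204310.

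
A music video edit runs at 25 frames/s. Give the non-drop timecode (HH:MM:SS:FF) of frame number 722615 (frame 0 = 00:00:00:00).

722615 ÷ 25 = 28904 full seconds, remainder 15 frames.
28904 s = 8 h 1 min 44 s.
Timecode: 08:01:44:15.

08:01:44:15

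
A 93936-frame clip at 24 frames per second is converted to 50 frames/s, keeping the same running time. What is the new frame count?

195700 frames

Target frames = source frames × (target rate / source rate) = 93936 × (50)/(24) = 93936 × 25/12 = 195700.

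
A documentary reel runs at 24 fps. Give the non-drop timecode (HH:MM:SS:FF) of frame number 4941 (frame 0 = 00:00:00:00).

00:03:25:21

4941 ÷ 24 = 205 full seconds, remainder 21 frames.
205 s = 0 h 3 min 25 s.
Timecode: 00:03:25:21.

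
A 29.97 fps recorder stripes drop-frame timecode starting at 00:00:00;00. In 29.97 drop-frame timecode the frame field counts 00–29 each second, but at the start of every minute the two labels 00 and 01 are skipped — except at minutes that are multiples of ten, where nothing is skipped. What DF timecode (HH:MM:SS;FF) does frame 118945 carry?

01:06:08;25

Ten DF minutes hold 17982 frames, so frame 118945 lies in block 6 (frames 107892–125873) with 11053 frames into that block.
The block's first minute is 1800 frames and the rest 1798 each; 11053 frames reaches minute 6, so 6 × 18 + 6 × 2 = 120 labels have been skipped so far.
Adding those back, label number 118945 + 120 = 119065 at 30 labels/s is 3968 s + 25 f = 1 h 6 min 8 s frame 25, i.e. 01:06:08;25.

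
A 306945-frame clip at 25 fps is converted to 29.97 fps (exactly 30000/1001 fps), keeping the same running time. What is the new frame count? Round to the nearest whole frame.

Frames at target rate = 306945 × (30000/1001) / (25) = 368334000/1001 ≈ 367966.034.
Nearest whole frame: 367966.

367966 frames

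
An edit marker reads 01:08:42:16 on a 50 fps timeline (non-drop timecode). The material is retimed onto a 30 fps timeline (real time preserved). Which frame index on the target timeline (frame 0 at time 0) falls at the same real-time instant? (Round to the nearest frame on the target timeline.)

frame 123670

Source frame index: (1×3600 + 8×60 + 42) × 50 + 16 = 206116.
Real time: 206116 / (50) = 103058/25 s.
Target frame: (103058/25) × (30) = 618348/5 ≈ 123669.600 → 123670.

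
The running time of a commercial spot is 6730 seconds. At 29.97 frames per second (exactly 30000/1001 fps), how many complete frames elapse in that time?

Frames = 6730 × 30000/1001 = 201900000/1001 ≈ 201698.3017.
Complete frames: 201698.

201698 frames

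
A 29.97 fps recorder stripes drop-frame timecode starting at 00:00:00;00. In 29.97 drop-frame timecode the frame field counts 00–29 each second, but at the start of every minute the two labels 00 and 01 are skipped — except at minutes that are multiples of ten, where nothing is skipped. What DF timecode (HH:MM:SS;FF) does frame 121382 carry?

Ten DF minutes hold 17982 frames, so frame 121382 lies in block 6 (frames 107892–125873) with 13490 frames into that block.
The block's first minute is 1800 frames and the rest 1798 each; 13490 frames reaches minute 7, so 6 × 18 + 7 × 2 = 122 labels have been skipped so far.
Adding those back, label number 121382 + 122 = 121504 at 30 labels/s is 4050 s + 4 f = 1 h 7 min 30 s frame 4, i.e. 01:07:30;04.

01:07:30;04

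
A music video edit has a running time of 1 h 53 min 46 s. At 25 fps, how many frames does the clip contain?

170650 frames

1 h 53 min 46 s = 6826 s.
Frames = 6826 × 25 = 170650.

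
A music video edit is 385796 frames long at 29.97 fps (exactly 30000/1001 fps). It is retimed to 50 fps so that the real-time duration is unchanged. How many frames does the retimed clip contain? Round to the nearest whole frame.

Frames at target rate = 385796 × (50) / (30000/1001) = 96545449/150 ≈ 643636.327.
Nearest whole frame: 643636.

643636 frames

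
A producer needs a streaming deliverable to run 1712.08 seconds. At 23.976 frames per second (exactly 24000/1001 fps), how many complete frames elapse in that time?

Frames = 1712.08 × 24000/1001 = 41089920/1001 ≈ 41048.8711.
Complete frames: 41048.

41048 frames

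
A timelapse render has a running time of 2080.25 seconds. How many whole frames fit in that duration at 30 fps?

62407 frames

Frames = 2080.25 × 30 = 124815/2 ≈ 62407.5000.
Complete frames: 62407.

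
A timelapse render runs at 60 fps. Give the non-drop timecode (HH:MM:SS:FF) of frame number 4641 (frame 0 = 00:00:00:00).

00:01:17:21

4641 ÷ 60 = 77 full seconds, remainder 21 frames.
77 s = 0 h 1 min 17 s.
Timecode: 00:01:17:21.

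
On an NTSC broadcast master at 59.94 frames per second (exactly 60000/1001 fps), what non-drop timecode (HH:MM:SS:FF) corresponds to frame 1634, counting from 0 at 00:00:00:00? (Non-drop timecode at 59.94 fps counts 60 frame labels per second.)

1634 ÷ 60 = 27 full seconds, remainder 14 frames.
27 s = 0 h 0 min 27 s.
Timecode: 00:00:27:14.

00:00:27:14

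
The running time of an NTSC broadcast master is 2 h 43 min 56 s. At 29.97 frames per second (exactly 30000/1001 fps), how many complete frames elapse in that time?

2 h 43 min 56 s = 9836 s.
Frames = 9836 × 30000/1001 = 295080000/1001 ≈ 294785.2148.
Complete frames: 294785.

294785 frames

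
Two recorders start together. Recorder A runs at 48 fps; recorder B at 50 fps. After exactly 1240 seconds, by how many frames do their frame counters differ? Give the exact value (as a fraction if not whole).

2480 frames

A emits 48 × 1240 = 59520 frames; B emits 50 × 1240 = 62000.
Difference = 2480 frames; B is ahead of A.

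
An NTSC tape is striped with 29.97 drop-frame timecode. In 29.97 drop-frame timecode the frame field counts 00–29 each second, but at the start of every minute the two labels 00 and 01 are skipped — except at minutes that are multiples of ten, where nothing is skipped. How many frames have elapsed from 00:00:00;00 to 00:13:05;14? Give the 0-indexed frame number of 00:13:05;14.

23540

As if non-drop at 30 labels/s: (0 × 3600 + 13 × 60 + 5) × 30 + 14 = 23564.
Minute boundaries passed: 13; those not divisible by 10: 13 − 1 = 12; dropped labels = 2 × 12 = 24.
Actual frame index = 23564 − 24 = 23540.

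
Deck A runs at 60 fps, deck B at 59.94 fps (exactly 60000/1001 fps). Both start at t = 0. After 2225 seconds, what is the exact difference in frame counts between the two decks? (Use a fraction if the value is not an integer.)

133500/1001 frames

A emits 60 × 2225 = 133500 frames; B emits 60000/1001 × 2225 = 133500000/1001.
Difference = 133500/1001 frames (≈ 133.3666); B is behind A.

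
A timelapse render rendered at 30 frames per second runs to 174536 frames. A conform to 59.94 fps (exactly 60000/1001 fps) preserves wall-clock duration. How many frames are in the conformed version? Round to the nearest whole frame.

Frames at target rate = 174536 × (60000/1001) / (30) = 349072000/1001 ≈ 348723.277.
Nearest whole frame: 348723.

348723 frames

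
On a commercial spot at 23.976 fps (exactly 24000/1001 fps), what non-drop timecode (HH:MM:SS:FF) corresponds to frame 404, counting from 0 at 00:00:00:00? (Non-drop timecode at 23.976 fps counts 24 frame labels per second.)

00:00:16:20

404 ÷ 24 = 16 full seconds, remainder 20 frames.
16 s = 0 h 0 min 16 s.
Timecode: 00:00:16:20.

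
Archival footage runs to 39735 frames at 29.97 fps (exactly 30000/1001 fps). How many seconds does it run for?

Running time = 39735 / (30000/1001) = 1325.8245 s.

1325.8245 seconds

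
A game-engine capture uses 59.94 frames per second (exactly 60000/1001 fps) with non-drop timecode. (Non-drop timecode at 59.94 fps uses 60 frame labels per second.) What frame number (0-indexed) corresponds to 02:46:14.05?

Total seconds to the label: (2 × 3600 + 46 × 60 + 14) = 9974.
Frame index = 9974 × 60 + 5 = 598445.

598445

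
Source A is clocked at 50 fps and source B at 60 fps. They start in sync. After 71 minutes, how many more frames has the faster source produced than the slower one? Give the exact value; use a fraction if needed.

71 min = 4260 s.
A emits 50 × 4260 = 213000 frames; B emits 60 × 4260 = 255600.
Difference = 42600 frames; B is ahead of A.

42600 frames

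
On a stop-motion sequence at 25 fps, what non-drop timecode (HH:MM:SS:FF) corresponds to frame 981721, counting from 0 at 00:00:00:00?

981721 ÷ 25 = 39268 full seconds, remainder 21 frames.
39268 s = 10 h 54 min 28 s.
Timecode: 10:54:28:21.

10:54:28:21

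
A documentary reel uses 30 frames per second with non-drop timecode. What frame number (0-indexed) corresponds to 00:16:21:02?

frame 29432

Total seconds to the label: (0 × 3600 + 16 × 60 + 21) = 981.
Frame index = 981 × 30 + 2 = 29432.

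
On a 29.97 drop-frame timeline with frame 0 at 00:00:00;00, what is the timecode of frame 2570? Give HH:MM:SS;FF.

00:01:25;22

Ten DF minutes hold 17982 frames, so frame 2570 lies in block 0 (frames 0–17981) with 2570 frames into that block.
The block's first minute is 1800 frames and the rest 1798 each; 2570 frames reaches minute 1, so 0 × 18 + 1 × 2 = 2 labels have been skipped so far.
Adding those back, label number 2570 + 2 = 2572 at 30 labels/s is 85 s + 22 f = 0 h 1 min 25 s frame 22, i.e. 00:01:25;22.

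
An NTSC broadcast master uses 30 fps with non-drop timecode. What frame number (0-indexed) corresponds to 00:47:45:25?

frame 85975

Total seconds to the label: (0 × 3600 + 47 × 60 + 45) = 2865.
Frame index = 2865 × 30 + 25 = 85975.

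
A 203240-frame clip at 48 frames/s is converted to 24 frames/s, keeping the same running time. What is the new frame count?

101620 frames

Target frames = source frames × (target rate / source rate) = 203240 × (24)/(48) = 203240 × 1/2 = 101620.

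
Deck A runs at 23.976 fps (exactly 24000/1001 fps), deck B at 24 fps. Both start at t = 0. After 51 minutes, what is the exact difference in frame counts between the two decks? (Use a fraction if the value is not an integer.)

51 min = 3060 s.
A emits 24000/1001 × 3060 = 73440000/1001 frames; B emits 24 × 3060 = 73440.
Difference = 73440/1001 frames (≈ 73.3666); B is ahead of A.

73440/1001 frames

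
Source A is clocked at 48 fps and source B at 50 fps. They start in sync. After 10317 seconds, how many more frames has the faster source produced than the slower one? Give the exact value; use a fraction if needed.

20634 frames

A emits 48 × 10317 = 495216 frames; B emits 50 × 10317 = 515850.
Difference = 20634 frames; B is ahead of A.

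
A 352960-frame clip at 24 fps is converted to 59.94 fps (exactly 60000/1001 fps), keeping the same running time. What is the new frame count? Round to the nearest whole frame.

Frames at target rate = 352960 × (60000/1001) / (24) = 882400000/1001 ≈ 881518.482.
Nearest whole frame: 881518.

881518 frames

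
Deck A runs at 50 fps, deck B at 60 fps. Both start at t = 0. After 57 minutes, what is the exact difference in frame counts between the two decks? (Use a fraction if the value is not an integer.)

34200 frames

57 min = 3420 s.
A emits 50 × 3420 = 171000 frames; B emits 60 × 3420 = 205200.
Difference = 34200 frames; B is ahead of A.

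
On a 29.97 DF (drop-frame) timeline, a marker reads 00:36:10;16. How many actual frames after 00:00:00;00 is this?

As if non-drop at 30 labels/s: (0 × 3600 + 36 × 60 + 10) × 30 + 16 = 65116.
Minute boundaries passed: 36; those not divisible by 10: 36 − 3 = 33; dropped labels = 2 × 33 = 66.
Actual frame index = 65116 − 66 = 65050.

65050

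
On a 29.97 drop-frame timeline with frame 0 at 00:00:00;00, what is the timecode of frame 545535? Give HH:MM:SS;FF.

05:03:22;21

Ten DF minutes hold 17982 frames, so frame 545535 lies in block 30 (frames 539460–557441) with 6075 frames into that block.
The block's first minute is 1800 frames and the rest 1798 each; 6075 frames reaches minute 3, so 30 × 18 + 3 × 2 = 546 labels have been skipped so far.
Adding those back, label number 545535 + 546 = 546081 at 30 labels/s is 18202 s + 21 f = 5 h 3 min 22 s frame 21, i.e. 05:03:22;21.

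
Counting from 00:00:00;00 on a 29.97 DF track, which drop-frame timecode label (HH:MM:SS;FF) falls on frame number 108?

Each 10-minute DF block holds 10 × 60 × 30 − 9 × 2 = 17982 frames. 108 ÷ 17982 → 0 full blocks, remainder 108.
Within the partial block the first minute is 1800 frames and each further minute 1798, so 0 further minute boundaries passed. Total skipped labels = 18 × 0 + 2 × 0 = 0.
Non-drop label index = 108 + 0 = 108; at 30 labels/s that is 00:00:03:18, i.e. DF 00:00:03;18.

00:00:03;18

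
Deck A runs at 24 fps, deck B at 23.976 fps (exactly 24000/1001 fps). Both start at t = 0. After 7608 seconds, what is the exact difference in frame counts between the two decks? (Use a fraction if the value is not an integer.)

A emits 24 × 7608 = 182592 frames; B emits 24000/1001 × 7608 = 182592000/1001.
Difference = 182592/1001 frames (≈ 182.4096); B is behind A.

182592/1001 frames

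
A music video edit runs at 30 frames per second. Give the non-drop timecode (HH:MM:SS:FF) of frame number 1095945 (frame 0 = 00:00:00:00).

1095945 ÷ 30 = 36531 full seconds, remainder 15 frames.
36531 s = 10 h 8 min 51 s.
Timecode: 10:08:51:15.

10:08:51:15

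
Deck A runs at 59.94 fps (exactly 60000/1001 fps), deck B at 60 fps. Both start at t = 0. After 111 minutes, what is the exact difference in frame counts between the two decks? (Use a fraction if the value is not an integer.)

111 min = 6660 s.
A emits 60000/1001 × 6660 = 399600000/1001 frames; B emits 60 × 6660 = 399600.
Difference = 399600/1001 frames (≈ 399.2008); B is ahead of A.

399600/1001 frames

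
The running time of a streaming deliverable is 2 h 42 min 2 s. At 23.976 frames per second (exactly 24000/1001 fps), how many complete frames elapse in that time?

233094 frames

2 h 42 min 2 s = 9722 s.
Frames = 9722 × 24000/1001 = 233328000/1001 ≈ 233094.9051.
Complete frames: 233094.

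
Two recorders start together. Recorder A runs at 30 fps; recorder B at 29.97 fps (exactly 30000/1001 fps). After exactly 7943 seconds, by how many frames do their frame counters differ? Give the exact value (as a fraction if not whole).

18330/77 frames

A emits 30 × 7943 = 238290 frames; B emits 30000/1001 × 7943 = 18330000/77.
Difference = 18330/77 frames (≈ 238.0519); B is behind A.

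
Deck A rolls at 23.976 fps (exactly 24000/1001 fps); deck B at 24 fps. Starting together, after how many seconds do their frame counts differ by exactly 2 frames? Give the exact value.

1001/12 seconds

The gap grows by |24 − 24000/1001| = 24/1001 frames per second.
Time for a 2-frame gap: 2 ÷ (24/1001) = 1001/12 s.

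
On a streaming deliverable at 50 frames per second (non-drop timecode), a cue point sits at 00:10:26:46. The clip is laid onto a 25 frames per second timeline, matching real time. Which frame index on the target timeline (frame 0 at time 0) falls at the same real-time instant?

frame 15673

Source frame index: (0×3600 + 10×60 + 26) × 50 + 46 = 31346.
Real time: 31346 / (50) = 15673/25 s.
Target frame: (15673/25) × (25) = 15673.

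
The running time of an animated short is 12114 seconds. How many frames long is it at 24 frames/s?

290736 frames

Frames = 12114 × 24 = 290736.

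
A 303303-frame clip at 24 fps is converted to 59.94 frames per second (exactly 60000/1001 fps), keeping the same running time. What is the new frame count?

757500 frames

Target frames = source frames × (target rate / source rate) = 303303 × (60000/1001)/(24) = 303303 × 2500/1001 = 757500.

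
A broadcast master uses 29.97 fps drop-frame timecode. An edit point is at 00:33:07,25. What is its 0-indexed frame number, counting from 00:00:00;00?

Complete 10-minute blocks: 3, each 17982 frames → 53946.
Remaining 3 whole minutes in the current block: 1800 + 2 × 1798 = 5396 frames.
Within the current minute: 7 × 30 + 25 − 2 = 233 (labels ;00/;01 skipped at this minute). Total = 53946 + 5396 + 233 = 59575.

59575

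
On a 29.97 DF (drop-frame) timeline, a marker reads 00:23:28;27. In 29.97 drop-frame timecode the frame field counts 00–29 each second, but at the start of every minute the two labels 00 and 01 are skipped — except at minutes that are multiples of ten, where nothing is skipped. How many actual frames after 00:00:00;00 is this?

Complete 10-minute blocks: 2, each 17982 frames → 35964.
Remaining 3 whole minutes in the current block: 1800 + 2 × 1798 = 5396 frames.
Within the current minute: 28 × 30 + 27 − 2 = 865 (labels ;00/;01 skipped at this minute). Total = 35964 + 5396 + 865 = 42225.

42225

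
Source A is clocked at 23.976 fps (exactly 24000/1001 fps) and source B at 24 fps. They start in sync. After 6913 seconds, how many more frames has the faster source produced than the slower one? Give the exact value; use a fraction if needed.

A emits 24000/1001 × 6913 = 165912000/1001 frames; B emits 24 × 6913 = 165912.
Difference = 165912/1001 frames (≈ 165.7463); B is ahead of A.

165912/1001 frames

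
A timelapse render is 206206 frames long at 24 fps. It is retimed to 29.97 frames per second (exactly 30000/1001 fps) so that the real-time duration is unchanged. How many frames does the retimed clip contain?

Target frames = source frames × (target rate / source rate) = 206206 × (30000/1001)/(24) = 206206 × 1250/1001 = 257500.

257500 frames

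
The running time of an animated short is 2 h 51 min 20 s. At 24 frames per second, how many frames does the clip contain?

2 h 51 min 20 s = 10280 s.
Frames = 10280 × 24 = 246720.

246720 frames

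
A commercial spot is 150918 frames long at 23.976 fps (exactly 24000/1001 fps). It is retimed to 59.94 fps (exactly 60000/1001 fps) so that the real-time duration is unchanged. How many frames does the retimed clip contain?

Frames at target rate = 150918 × (60000/1001) / (24000/1001) = 377295.

377295 frames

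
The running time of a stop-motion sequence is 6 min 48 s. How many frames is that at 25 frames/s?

6 min 48 s = 408 s.
Frames = 408 × 25 = 10200.

10200 frames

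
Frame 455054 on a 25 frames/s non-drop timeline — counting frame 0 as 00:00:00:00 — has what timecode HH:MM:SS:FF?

05:03:22:04

455054 ÷ 25 = 18202 full seconds, remainder 4 frames.
18202 s = 5 h 3 min 22 s.
Timecode: 05:03:22:04.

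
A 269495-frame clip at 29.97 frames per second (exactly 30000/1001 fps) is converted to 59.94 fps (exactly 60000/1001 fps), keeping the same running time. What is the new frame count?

538990 frames

Target frames = source frames × (target rate / source rate) = 269495 × (60000/1001)/(30000/1001) = 269495 × 2 = 538990.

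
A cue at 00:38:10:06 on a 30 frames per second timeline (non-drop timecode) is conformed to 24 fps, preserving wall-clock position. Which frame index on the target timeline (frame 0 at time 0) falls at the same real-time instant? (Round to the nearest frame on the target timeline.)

Source frame index: (0×3600 + 38×60 + 10) × 30 + 6 = 68706.
Real time: 68706 / (30) = 11451/5 s.
Target frame: (11451/5) × (24) = 274824/5 ≈ 54964.800 → 54965.

frame 54965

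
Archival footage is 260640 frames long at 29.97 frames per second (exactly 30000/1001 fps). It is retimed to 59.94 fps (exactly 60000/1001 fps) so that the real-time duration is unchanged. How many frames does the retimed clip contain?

521280 frames

Target frames = source frames × (target rate / source rate) = 260640 × (60000/1001)/(30000/1001) = 260640 × 2 = 521280.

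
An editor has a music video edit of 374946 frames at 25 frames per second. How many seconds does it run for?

14997.84 seconds

Running time = 374946 / (25) = 14997.84 s.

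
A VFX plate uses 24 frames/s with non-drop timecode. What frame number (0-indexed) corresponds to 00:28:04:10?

40426

Total seconds to the label: (0 × 3600 + 28 × 60 + 4) = 1684.
Frame index = 1684 × 24 + 10 = 40426.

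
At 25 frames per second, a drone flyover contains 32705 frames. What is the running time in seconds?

Running time = 32705 / (25) = 1308.2 s.

1308.2 seconds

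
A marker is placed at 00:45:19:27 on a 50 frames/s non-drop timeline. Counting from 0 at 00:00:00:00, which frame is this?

135977

Total seconds to the label: (0 × 3600 + 45 × 60 + 19) = 2719.
Frame index = 2719 × 50 + 27 = 135977.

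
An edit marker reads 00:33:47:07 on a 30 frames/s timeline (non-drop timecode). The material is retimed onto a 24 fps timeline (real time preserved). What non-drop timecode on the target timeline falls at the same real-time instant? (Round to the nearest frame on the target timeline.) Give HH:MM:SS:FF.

Source frame index: (0×3600 + 33×60 + 47) × 30 + 7 = 60817.
Real time: 60817 / (30) = 60817/30 s.
Target frame: (60817/30) × (24) = 243268/5 ≈ 48653.600 → 48654.
At 24 labels/s: frame 48654 → 00:33:47:06.

00:33:47:06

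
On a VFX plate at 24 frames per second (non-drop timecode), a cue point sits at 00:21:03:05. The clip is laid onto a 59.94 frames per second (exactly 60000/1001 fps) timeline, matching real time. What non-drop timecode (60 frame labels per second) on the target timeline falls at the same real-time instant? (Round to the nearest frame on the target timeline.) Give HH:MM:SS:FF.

Source frame index: (0×3600 + 21×60 + 3) × 24 + 5 = 30317.
Real time: 30317 / (24) = 30317/24 s.
Target frame: (30317/24) × (60000/1001) = 10827500/143 ≈ 75716.783 → 75717.
At 60 labels/s: frame 75717 → 00:21:01:57.

00:21:01:57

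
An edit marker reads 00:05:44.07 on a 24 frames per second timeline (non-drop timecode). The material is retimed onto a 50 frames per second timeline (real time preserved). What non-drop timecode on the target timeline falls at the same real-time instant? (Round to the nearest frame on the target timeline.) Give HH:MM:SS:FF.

00:05:44:15

Source frame index: (0×3600 + 5×60 + 44) × 24 + 7 = 8263.
Real time: 8263 / (24) = 8263/24 s.
Target frame: (8263/24) × (50) = 206575/12 ≈ 17214.583 → 17215.
At 50 labels/s: frame 17215 → 00:05:44:15.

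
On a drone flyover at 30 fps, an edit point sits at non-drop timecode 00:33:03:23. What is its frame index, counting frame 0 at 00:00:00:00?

Total seconds to the label: (0 × 3600 + 33 × 60 + 3) = 1983.
Frame index = 1983 × 30 + 23 = 59513.

frame 59513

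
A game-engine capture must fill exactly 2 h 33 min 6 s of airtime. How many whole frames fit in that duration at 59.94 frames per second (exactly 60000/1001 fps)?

2 h 33 min 6 s = 9186 s.
Frames = 9186 × 60000/1001 = 551160000/1001 ≈ 550609.3906.
Complete frames: 550609.

550609 frames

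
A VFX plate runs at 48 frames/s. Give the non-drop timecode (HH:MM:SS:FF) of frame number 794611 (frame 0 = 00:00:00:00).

04:35:54:19

794611 ÷ 48 = 16554 full seconds, remainder 19 frames.
16554 s = 4 h 35 min 54 s.
Timecode: 04:35:54:19.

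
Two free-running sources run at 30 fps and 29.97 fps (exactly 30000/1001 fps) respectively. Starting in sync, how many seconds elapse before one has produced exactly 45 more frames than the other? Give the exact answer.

The gap grows by |30000/1001 − 30| = 30/1001 frames per second.
Time for a 45-frame gap: 45 ÷ (30/1001) = 1501.5 s.

1501.5 seconds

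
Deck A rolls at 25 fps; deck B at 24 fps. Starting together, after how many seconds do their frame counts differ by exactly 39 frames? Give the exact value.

The gap grows by |24 − 25| = 1 frame per second.
Time for a 39-frame gap: 39 ÷ (1) = 39 s.

39 seconds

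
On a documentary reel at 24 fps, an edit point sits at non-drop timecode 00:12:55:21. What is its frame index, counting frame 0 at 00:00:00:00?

18621

Total seconds to the label: (0 × 3600 + 12 × 60 + 55) = 775.
Frame index = 775 × 24 + 21 = 18621.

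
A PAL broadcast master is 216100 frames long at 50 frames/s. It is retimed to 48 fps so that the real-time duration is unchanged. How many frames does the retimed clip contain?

207456 frames

Target frames = source frames × (target rate / source rate) = 216100 × (48)/(50) = 216100 × 24/25 = 207456.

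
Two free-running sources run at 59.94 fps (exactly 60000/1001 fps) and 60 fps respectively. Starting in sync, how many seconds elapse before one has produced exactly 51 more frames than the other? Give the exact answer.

The gap grows by |60 − 60000/1001| = 60/1001 frames per second.
Time for a 51-frame gap: 51 ÷ (60/1001) = 850.85 s.

850.85 seconds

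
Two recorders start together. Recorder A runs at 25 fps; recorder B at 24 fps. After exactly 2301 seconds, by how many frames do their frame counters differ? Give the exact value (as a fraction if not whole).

2301 frames

A emits 25 × 2301 = 57525 frames; B emits 24 × 2301 = 55224.
Difference = 2301 frames; B is behind A.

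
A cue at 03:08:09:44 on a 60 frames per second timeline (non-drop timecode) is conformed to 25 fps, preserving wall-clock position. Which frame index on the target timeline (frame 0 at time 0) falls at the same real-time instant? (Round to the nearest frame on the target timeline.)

Source frame index: (3×3600 + 8×60 + 9) × 60 + 44 = 677384.
Real time: 677384 / (60) = 169346/15 s.
Target frame: (169346/15) × (25) = 846730/3 ≈ 282243.333 → 282243.

frame 282243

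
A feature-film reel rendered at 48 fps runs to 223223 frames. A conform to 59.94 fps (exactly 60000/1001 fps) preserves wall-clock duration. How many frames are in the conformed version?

278750 frames

Target frames = source frames × (target rate / source rate) = 223223 × (60000/1001)/(48) = 223223 × 1250/1001 = 278750.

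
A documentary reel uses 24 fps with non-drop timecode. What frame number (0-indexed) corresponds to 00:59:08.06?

Total seconds to the label: (0 × 3600 + 59 × 60 + 8) = 3548.
Frame index = 3548 × 24 + 6 = 85158.

frame 85158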